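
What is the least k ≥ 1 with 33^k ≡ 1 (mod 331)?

55

By Lagrange's theorem, ord_331(33) divides φ(331) = 331 − 1 = 330 = 2 · 3 · 5 · 11.
Divisors of 330: 1, 2, 3, 5, 6, 10, 11, 15, 22, 30, 33, 55, 66, 110, 165, 330.
Check 33^d mod 331 for each divisor in increasing order:
33^1 ≡ 33
33^2 ≡ 96
33^3 ≡ 189
33^5 ≡ 270
33^6 ≡ 304
33^10 ≡ 80
33^11 ≡ 323
33^15 ≡ 85
33^22 ≡ 64
33^30 ≡ 274
33^33 ≡ 150
33^55 ≡ 1
So ord_331(33) = 55.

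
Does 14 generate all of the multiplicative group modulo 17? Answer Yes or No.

Yes

φ(17) = 17 − 1 = 16 = 2^4.
An element g generates (Z/17Z)^× iff g^(16/q) ≢ 1 (mod 17) for each prime q ∈ {2}.
14^8 ≡ 16 (mod 17)  [q = 2: ≢ 1 ✓]
Every test exponent gives a nontrivial residue, hence 14 generates the full group.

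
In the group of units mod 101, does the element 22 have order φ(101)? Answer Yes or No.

φ(101) = 101 − 1 = 100 = 2^2 · 5^2.
22 is a primitive root mod 101 iff 22^(φ(101)/q) ≢ 1 for every prime q | φ(101), i.e. q ∈ {2, 5}.
22^50 ≡ 1 (mod 101)  [q = 2: ≡ 1 ✗]
22^20 ≡ 84 (mod 101)  [q = 5: ≢ 1 ✓]
22^50 ≡ 1 shows ord(22) | 50, strictly less than φ(101); not a primitive root.

No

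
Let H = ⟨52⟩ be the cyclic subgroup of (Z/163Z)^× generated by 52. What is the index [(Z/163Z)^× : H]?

1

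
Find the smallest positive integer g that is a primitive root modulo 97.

5

φ(97) = 97 − 1 = 96 = 2^5 · 3.
g is a primitive root iff g^(96/q) ≢ 1 (mod 97) for each prime q ∈ {2, 3}.
g = 2: 2^48 ≡ 1 — hits 1, so not a primitive root.
g = 3: 3^48 ≡ 1 — hits 1, so not a primitive root.
g = 4: 4^48 ≡ 1 — hits 1, so not a primitive root.
g = 5: 5^48 ≡ 96; 5^32 ≡ 35 — none is 1, so 5 is a primitive root.
So 5 is the smallest generator of (Z/97Z)^×.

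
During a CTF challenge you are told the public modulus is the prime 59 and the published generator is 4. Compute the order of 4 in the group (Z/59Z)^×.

29

Since 4 ∈ (Z/59Z)^×, its order divides φ(59) = 59 − 1 = 58 = 2 · 29.
Divisors of 58: 1, 2, 29, 58.
Test each divisor d:
4^1 ≡ 4 (mod 59)
4^2 ≡ 16 (mod 59)
4^29 ≡ 1 (mod 59) ✓
So ord_59(4) = 29.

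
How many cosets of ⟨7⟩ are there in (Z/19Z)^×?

ord(7) | φ(19) = 19 − 1 = 18 = 2 · 3^2.
Divisors of 18: 1, 2, 3, 6, 9, 18.
Compute 7^d (mod 19) for the divisors d until we hit 1:
7^1 ≡ 7
7^2 ≡ 11
7^3 ≡ 1
The order of 7 is 3, so the subgroup it generates has 3 elements.
[(Z/19Z)^× : ⟨7⟩] = 18/3 = 6.

6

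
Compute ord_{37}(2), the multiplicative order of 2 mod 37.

36

Since 2 ∈ (Z/37Z)^×, its order divides φ(37) = 37 − 1 = 36 = 2^2 · 3^2.
Divisors of 36: 1, 2, 3, 4, 6, 9, 12, 18, 36.
Evaluate successive powers at the divisors of 36:
2^1 ≡ 2
2^2 ≡ 4
2^3 ≡ 8
2^4 ≡ 16
2^6 ≡ 27
2^9 ≡ 31
2^12 ≡ 26
2^18 ≡ 36
2^36 ≡ 1
Therefore the multiplicative order of 2 modulo 37 is 36.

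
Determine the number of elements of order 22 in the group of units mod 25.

0

φ(25) = φ(5^2) = 5·(5−1) = 20 = 2^2 · 5.
Since (Z/25Z)^× is cyclic of order 20, the number of elements of order d is φ(d) when d | 20 and 0 otherwise.
Since 22 ∤ 20, the count is 0.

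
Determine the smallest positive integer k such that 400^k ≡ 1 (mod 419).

The order of 400 must divide φ(419) = 419 − 1 = 418 = 2 · 11 · 19.
Divisors of 418: 1, 2, 11, 19, 22, 38, 209, 418.
Check 400^d mod 419 for each divisor in increasing order:
400^1 ≡ 400 (mod 419)
400^2 ≡ 361 (mod 419)
400^11 ≡ 306 (mod 419)
400^19 ≡ 69 (mod 419)
400^22 ≡ 199 (mod 419)
400^38 ≡ 152 (mod 419)
400^209 ≡ 1 (mod 419) ✓
Therefore the multiplicative order of 400 modulo 419 is 209.

209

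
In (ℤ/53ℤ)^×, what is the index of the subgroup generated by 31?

The order of 31 must divide φ(53) = 53 − 1 = 52 = 2^2 · 13.
Divisors of 52: 1, 2, 4, 13, 26, 52.
Check 31^d mod 53 for each divisor in increasing order:
31^1 ≡ 31
31^2 ≡ 7
31^4 ≡ 49
31^13 ≡ 30
31^26 ≡ 52
31^52 ≡ 1
Thus |⟨31⟩| = ord(31) = 52.
[(Z/53Z)^× : ⟨31⟩] = 52/52 = 1.

1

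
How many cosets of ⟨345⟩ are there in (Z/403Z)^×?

ord(345) | φ(403) = φ(13·31) = (13−1)·(31−1) = 12·30 = 360 = 2^3 · 3^2 · 5.
Divisors of 360: 1, 2, 3, 4, 5, 6, 8, 9, 10, 12, 15, 18, 20, 24, 30, 36, 40, 45, 60, 72, 90, 120, 180, 360.
Evaluate successive powers at the divisors of 360:
345^1 ≡ 345 (mod 403)
345^2 ≡ 140 (mod 403)
345^3 ≡ 343 (mod 403)
345^4 ≡ 256 (mod 403)
345^5 ≡ 63 (mod 403)
345^6 ≡ 376 (mod 403)
345^8 ≡ 250 (mod 403)
345^9 ≡ 8 (mod 403)
345^10 ≡ 342 (mod 403)
345^12 ≡ 326 (mod 403)
345^15 ≡ 187 (mod 403)
345^18 ≡ 64 (mod 403)
345^20 ≡ 94 (mod 403)
345^24 ≡ 287 (mod 403)
345^30 ≡ 311 (mod 403)
345^36 ≡ 66 (mod 403)
345^40 ≡ 373 (mod 403)
345^45 ≡ 125 (mod 403)
345^60 ≡ 1 (mod 403) ✓
So ord_403(345) = 60, hence |⟨345⟩| = 60.
Index = |(Z/403Z)^×| / |⟨345⟩| = 360 / 60 = 6.

6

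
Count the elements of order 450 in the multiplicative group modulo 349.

φ(349) = 349 − 1 = 348 = 2^2 · 3 · 29.
(Z/349Z)^× is cyclic (|G| = 348); a cyclic group of order m has exactly φ(d) elements of each order d | m, and none otherwise.
Since 450 ∤ 348, the count is 0.

0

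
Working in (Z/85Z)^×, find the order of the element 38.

The order of 38 must divide φ(85) = φ(5·17) = (5−1)·(17−1) = 4·16 = 64 = 2^6.
Divisors of 64: 1, 2, 4, 8, 16, 32, 64.
Evaluate successive powers at the divisors of 64:
38^1 ≡ 38 (mod 85)
38^2 ≡ 84 (mod 85)
38^4 ≡ 1 (mod 85) ✓
Therefore the multiplicative order of 38 modulo 85 is 4.

4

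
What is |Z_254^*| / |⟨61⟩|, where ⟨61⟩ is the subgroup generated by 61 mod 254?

6

By Lagrange's theorem, ord_254(61) divides φ(254) = φ(2)·φ(127) = 1·126 = 126 = 2 · 3^2 · 7.
Divisors of 126: 1, 2, 3, 6, 7, 9, 14, 18, 21, 42, 63, 126.
Evaluate successive powers at the divisors of 126:
61^1 ≡ 61 (mod 254)
61^2 ≡ 165 (mod 254)
61^3 ≡ 159 (mod 254)
61^6 ≡ 135 (mod 254)
61^7 ≡ 107 (mod 254)
61^9 ≡ 129 (mod 254)
61^14 ≡ 19 (mod 254)
61^18 ≡ 131 (mod 254)
61^21 ≡ 1 (mod 254) ✓
Thus |⟨61⟩| = ord(61) = 21.
[(Z/254Z)^× : ⟨61⟩] = 126/21 = 6.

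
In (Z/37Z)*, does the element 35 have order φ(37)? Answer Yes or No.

Yes

φ(37) = 37 − 1 = 36 = 2^2 · 3^2.
An element g generates (Z/37Z)^× iff g^(36/q) ≢ 1 (mod 37) for each prime q ∈ {2, 3}.
35^18 ≡ 36 (mod 37)  [q = 2: ≢ 1 ✓]
35^12 ≡ 26 (mod 37)  [q = 3: ≢ 1 ✓]
All checks pass, so 35 has order 36 and is a primitive root modulo 37.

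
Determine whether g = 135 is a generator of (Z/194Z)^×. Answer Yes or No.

Yes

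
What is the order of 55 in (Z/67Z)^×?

By Lagrange's theorem, ord_67(55) divides φ(67) = 67 − 1 = 66 = 2 · 3 · 11.
Divisors of 66: 1, 2, 3, 6, 11, 22, 33, 66.
Test each divisor d:
55^1 ≡ 55 (mod 67)
55^2 ≡ 10 (mod 67)
55^3 ≡ 14 (mod 67)
55^6 ≡ 62 (mod 67)
55^11 ≡ 37 (mod 67)
55^22 ≡ 29 (mod 67)
55^33 ≡ 1 (mod 67) ✓
The smallest such exponent is 33, so the order of 55 is 33.

33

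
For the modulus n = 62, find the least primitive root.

3

φ(62) = φ(2)·φ(31) = 1·30 = 30 = 2 · 3 · 5.
Test candidates g = 2, 3, … against the prime factors q ∈ {2, 3, 5} of φ(62): g is a generator iff g^(30/q) ≢ 1 for every such q.
g = 2: gcd(2, 62) = 2 > 1, not a unit — skip.
g = 3: 3^15 ≡ 61; 3^10 ≡ 25; 3^6 ≡ 47 — none is 1, so 3 is a primitive root.
Hence the least primitive root of 62 is 3.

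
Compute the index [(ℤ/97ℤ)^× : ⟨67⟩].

3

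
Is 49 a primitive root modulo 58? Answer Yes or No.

No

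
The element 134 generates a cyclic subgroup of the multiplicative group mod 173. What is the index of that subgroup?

The order of 134 must divide φ(173) = 173 − 1 = 172 = 2^2 · 43.
Divisors of 172: 1, 2, 4, 43, 86, 172.
Compute 134^d (mod 173) for the divisors d until we hit 1:
134^1 ≡ 134 (mod 173)
134^2 ≡ 137 (mod 173)
134^4 ≡ 85 (mod 173)
134^43 ≡ 93 (mod 173)
134^86 ≡ 172 (mod 173)
134^172 ≡ 1 (mod 173) ✓
Thus |⟨134⟩| = ord(134) = 172.
Index = |(Z/173Z)^×| / |⟨134⟩| = 172 / 172 = 1.

1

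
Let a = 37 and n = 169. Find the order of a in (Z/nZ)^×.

The order of 37 must divide φ(169) = φ(13^2) = 13·(13−1) = 156 = 2^2 · 3 · 13.
Divisors of 156: 1, 2, 3, 4, 6, 12, 13, 26, 39, 52, 78, 156.
Compute 37^d (mod 169) for the divisors d until we hit 1:
37^1 ≡ 37
37^2 ≡ 17
37^3 ≡ 122
37^4 ≡ 120
37^6 ≡ 12
37^12 ≡ 144
37^13 ≡ 89
37^26 ≡ 147
37^39 ≡ 70
37^52 ≡ 146
37^78 ≡ 168
37^156 ≡ 1
The smallest such exponent is 156, so the order of 37 is 156.

156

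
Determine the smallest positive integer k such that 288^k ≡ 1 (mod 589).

90

By Lagrange's theorem, ord_589(288) divides φ(589) = φ(19·31) = (19−1)·(31−1) = 18·30 = 540 = 2^2 · 3^3 · 5.
Divisors of 540: 1, 2, 3, 4, 5, 6, 9, 10, 12, 15, 18, 20, 27, 30, 36, 45, 54, 60, 90, 108, 135, 180, 270, 540.
Check 288^d mod 589 for each divisor in increasing order:
288^1 ≡ 288 (mod 589)
288^2 ≡ 484 (mod 589)
288^3 ≡ 388 (mod 589)
288^4 ≡ 423 (mod 589)
288^5 ≡ 490 (mod 589)
288^6 ≡ 349 (mod 589)
288^9 ≡ 531 (mod 589)
288^10 ≡ 377 (mod 589)
288^12 ≡ 467 (mod 589)
288^15 ≡ 373 (mod 589)
288^18 ≡ 419 (mod 589)
288^20 ≡ 180 (mod 589)
288^27 ≡ 436 (mod 589)
288^30 ≡ 125 (mod 589)
288^36 ≡ 39 (mod 589)
288^45 ≡ 94 (mod 589)
288^54 ≡ 438 (mod 589)
288^60 ≡ 311 (mod 589)
288^90 ≡ 1 (mod 589) ✓
Therefore the multiplicative order of 288 modulo 589 is 90.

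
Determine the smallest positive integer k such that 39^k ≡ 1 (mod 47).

ord(39) | φ(47) = 47 − 1 = 46 = 2 · 23.
Divisors of 46: 1, 2, 23, 46.
Check 39^d mod 47 for each divisor in increasing order:
39^1 ≡ 39 (mod 47)
39^2 ≡ 17 (mod 47)
39^23 ≡ 46 (mod 47)
39^46 ≡ 1 (mod 47) ✓
Hence ord(39) = 46.

46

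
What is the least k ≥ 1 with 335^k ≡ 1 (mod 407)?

180

The order of 335 must divide φ(407) = φ(11·37) = (11−1)·(37−1) = 10·36 = 360 = 2^3 · 3^2 · 5.
Divisors of 360: 1, 2, 3, 4, 5, 6, 8, 9, 10, 12, 15, 18, 20, 24, 30, 36, 40, 45, 60, 72, 90, 120, 180, 360.
Evaluate successive powers at the divisors of 360:
335^1 ≡ 335
335^2 ≡ 300
335^3 ≡ 378
335^4 ≡ 53
335^5 ≡ 254
335^6 ≡ 27
335^8 ≡ 367
335^9 ≡ 31
335^10 ≡ 210
335^12 ≡ 322
335^15 ≡ 23
335^18 ≡ 147
335^20 ≡ 144
335^24 ≡ 306
335^30 ≡ 122
335^36 ≡ 38
335^40 ≡ 386
335^45 ≡ 364
335^60 ≡ 232
335^72 ≡ 223
335^90 ≡ 221
335^120 ≡ 100
335^180 ≡ 1
The smallest such exponent is 180, so the order of 335 is 180.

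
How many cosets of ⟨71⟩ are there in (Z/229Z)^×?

2

By Lagrange's theorem, ord_229(71) divides φ(229) = 229 − 1 = 228 = 2^2 · 3 · 19.
Divisors of 228: 1, 2, 3, 4, 6, 12, 19, 38, 57, 76, 114, 228.
Evaluate successive powers at the divisors of 228:
71^1 ≡ 71 (mod 229)
71^2 ≡ 3 (mod 229)
71^3 ≡ 213 (mod 229)
71^4 ≡ 9 (mod 229)
71^6 ≡ 27 (mod 229)
71^12 ≡ 42 (mod 229)
71^19 ≡ 135 (mod 229)
71^38 ≡ 134 (mod 229)
71^57 ≡ 228 (mod 229)
71^76 ≡ 94 (mod 229)
71^114 ≡ 1 (mod 229) ✓
The order of 71 is 114, so the subgroup it generates has 114 elements.
The index is φ(229) / ord(71) = 228 / 114 = 2.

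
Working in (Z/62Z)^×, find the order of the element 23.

10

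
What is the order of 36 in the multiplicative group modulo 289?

136

ord(36) | φ(289) = φ(17^2) = 17·(17−1) = 272 = 2^4 · 17.
Divisors of 272: 1, 2, 4, 8, 16, 17, 34, 68, 136, 272.
Check 36^d mod 289 for each divisor in increasing order:
36^1 ≡ 36
36^2 ≡ 140
36^4 ≡ 237
36^8 ≡ 103
36^16 ≡ 205
36^17 ≡ 155
36^34 ≡ 38
36^68 ≡ 288
36^136 ≡ 1
Therefore the multiplicative order of 36 modulo 289 is 136.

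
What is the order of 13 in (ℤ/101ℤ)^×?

50

ord(13) | φ(101) = 101 − 1 = 100 = 2^2 · 5^2.
Divisors of 100: 1, 2, 4, 5, 10, 20, 25, 50, 100.
Compute 13^d (mod 101) for the divisors d until we hit 1:
13^1 ≡ 13 (mod 101)
13^2 ≡ 68 (mod 101)
13^4 ≡ 79 (mod 101)
13^5 ≡ 17 (mod 101)
13^10 ≡ 87 (mod 101)
13^20 ≡ 95 (mod 101)
13^25 ≡ 100 (mod 101)
13^50 ≡ 1 (mod 101) ✓
So ord_101(13) = 50.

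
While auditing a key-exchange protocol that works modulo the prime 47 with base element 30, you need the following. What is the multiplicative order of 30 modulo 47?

46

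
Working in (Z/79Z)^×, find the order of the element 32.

39

Since 32 ∈ (Z/79Z)^×, its order divides φ(79) = 79 − 1 = 78 = 2 · 3 · 13.
Divisors of 78: 1, 2, 3, 6, 13, 26, 39, 78.
Test each divisor d:
32^1 ≡ 32 (mod 79)
32^2 ≡ 76 (mod 79)
32^3 ≡ 62 (mod 79)
32^6 ≡ 52 (mod 79)
32^13 ≡ 23 (mod 79)
32^26 ≡ 55 (mod 79)
32^39 ≡ 1 (mod 79) ✓
So ord_79(32) = 39.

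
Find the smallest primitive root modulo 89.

φ(89) = 89 − 1 = 88 = 2^3 · 11.
Test candidates g = 2, 3, … against the prime factors q ∈ {2, 11} of φ(89): g is a generator iff g^(88/q) ≢ 1 for every such q.
g = 2: 2^44 ≡ 1 — hits 1, so not a primitive root.
g = 3: 3^44 ≡ 88; 3^8 ≡ 64 — none is 1, so 3 is a primitive root.
Hence the least primitive root of 89 is 3.

3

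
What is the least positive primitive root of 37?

φ(37) = 37 − 1 = 36 = 2^2 · 3^2.
Test candidates g = 2, 3, … against the prime factors q ∈ {2, 3} of φ(37): g is a generator iff g^(36/q) ≢ 1 for every such q.
g = 2: 2^18 ≡ 36; 2^12 ≡ 26 — none is 1, so 2 is a primitive root.
Hence the least primitive root of 37 is 2.

2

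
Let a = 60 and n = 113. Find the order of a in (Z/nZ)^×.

28

By Lagrange's theorem, ord_113(60) divides φ(113) = 113 − 1 = 112 = 2^4 · 7.
Divisors of 112: 1, 2, 4, 7, 8, 14, 16, 28, 56, 112.
Test each divisor d:
60^1 ≡ 60
60^2 ≡ 97
60^4 ≡ 30
60^7 ≡ 15
60^8 ≡ 109
60^14 ≡ 112
60^16 ≡ 16
60^28 ≡ 1
So ord_113(60) = 28.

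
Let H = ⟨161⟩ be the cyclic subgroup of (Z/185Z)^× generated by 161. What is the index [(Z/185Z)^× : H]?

4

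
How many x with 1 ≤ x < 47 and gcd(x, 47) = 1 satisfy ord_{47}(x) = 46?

φ(47) = 47 − 1 = 46 = 2 · 23.
(Z/47Z)^× is cyclic (|G| = 46); a cyclic group of order m has exactly φ(d) elements of each order d | m, and none otherwise.
46 = 2 · 23 divides 46, and φ(46) = 22.

22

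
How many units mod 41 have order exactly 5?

φ(41) = 41 − 1 = 40 = 2^3 · 5.
Since (Z/41Z)^× is cyclic of order 40, the number of elements of order d is φ(d) when d | 40 and 0 otherwise.
5 | 40, and φ(5) = 5 − 1 = 4.

4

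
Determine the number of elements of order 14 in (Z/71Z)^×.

6

φ(71) = 71 − 1 = 70 = 2 · 5 · 7.
(Z/71Z)^× is cyclic (|G| = 70); a cyclic group of order m has exactly φ(d) elements of each order d | m, and none otherwise.
14 = 2 · 7 divides 70, and φ(14) = 6.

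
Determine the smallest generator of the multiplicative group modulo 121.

φ(121) = φ(11^2) = 11·(11−1) = 110 = 2 · 5 · 11.
Test candidates g = 2, 3, … against the prime factors q ∈ {2, 5, 11} of φ(121): g is a generator iff g^(110/q) ≢ 1 for every such q.
g = 2: 2^55 ≡ 120; 2^22 ≡ 81; 2^10 ≡ 56 — none is 1, so 2 is a primitive root.
The smallest primitive root modulo 121 is 2.

2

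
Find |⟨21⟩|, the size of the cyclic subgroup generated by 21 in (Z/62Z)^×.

By Lagrange's theorem, ord_62(21) divides φ(62) = φ(2)·φ(31) = 1·30 = 30 = 2 · 3 · 5.
Divisors of 30: 1, 2, 3, 5, 6, 10, 15, 30.
Evaluate successive powers at the divisors of 30:
21^1 ≡ 21 (mod 62)
21^2 ≡ 7 (mod 62)
21^3 ≡ 23 (mod 62)
21^5 ≡ 37 (mod 62)
21^6 ≡ 33 (mod 62)
21^10 ≡ 5 (mod 62)
21^15 ≡ 61 (mod 62)
21^30 ≡ 1 (mod 62) ✓
So ord_62(21) = 30.

30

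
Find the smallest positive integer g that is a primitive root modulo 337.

10

φ(337) = 337 − 1 = 336 = 2^4 · 3 · 7.
Test candidates g = 2, 3, … against the prime factors q ∈ {2, 3, 7} of φ(337): g is a generator iff g^(336/q) ≢ 1 for every such q.
g = 2: 2^168 ≡ 1 — hits 1, so not a primitive root.
g = 3: 3^168 ≡ 1 — hits 1, so not a primitive root.
g = 4: 4^168 ≡ 1 — hits 1, so not a primitive root.
g = 5: 5^168 ≡ 336; 5^112 ≡ 1 — hits 1, so not a primitive root.
g = 6: 6^168 ≡ 1 — hits 1, so not a primitive root.
g = 7: 7^168 ≡ 1 — hits 1, so not a primitive root.
g = 8: 8^168 ≡ 1 — hits 1, so not a primitive root.
g = 9: 9^168 ≡ 1 — hits 1, so not a primitive root.
g = 10: 10^168 ≡ 336; 10^112 ≡ 128; 10^48 ≡ 175 — none is 1, so 10 is a primitive root.
Hence the least primitive root of 337 is 10.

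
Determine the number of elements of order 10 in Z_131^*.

φ(131) = 131 − 1 = 130 = 2 · 5 · 13.
Since (Z/131Z)^× is cyclic of order 130, the number of elements of order d is φ(d) when d | 130 and 0 otherwise.
10 = 2 · 5 divides 130, and φ(10) = 4.

4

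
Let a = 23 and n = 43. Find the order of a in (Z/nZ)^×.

21

The order of 23 must divide φ(43) = 43 − 1 = 42 = 2 · 3 · 7.
Divisors of 42: 1, 2, 3, 6, 7, 14, 21, 42.
Test each divisor d:
23^1 ≡ 23 (mod 43)
23^2 ≡ 13 (mod 43)
23^3 ≡ 41 (mod 43)
23^6 ≡ 4 (mod 43)
23^7 ≡ 6 (mod 43)
23^14 ≡ 36 (mod 43)
23^21 ≡ 1 (mod 43) ✓
Therefore the multiplicative order of 23 modulo 43 is 21.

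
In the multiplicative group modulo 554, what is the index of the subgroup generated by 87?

The order of 87 must divide φ(554) = φ(2)·φ(277) = 1·276 = 276 = 2^2 · 3 · 23.
Divisors of 276: 1, 2, 3, 4, 6, 12, 23, 46, 69, 92, 138, 276.
Compute 87^d (mod 554) for the divisors d until we hit 1:
87^1 ≡ 87 (mod 554)
87^2 ≡ 367 (mod 554)
87^3 ≡ 351 (mod 554)
87^4 ≡ 67 (mod 554)
87^6 ≡ 213 (mod 554)
87^12 ≡ 495 (mod 554)
87^23 ≡ 161 (mod 554)
87^46 ≡ 437 (mod 554)
87^69 ≡ 553 (mod 554)
87^92 ≡ 393 (mod 554)
87^138 ≡ 1 (mod 554) ✓
So ord_554(87) = 138, hence |⟨87⟩| = 138.
Index = |(Z/554Z)^×| / |⟨87⟩| = 276 / 138 = 2.

2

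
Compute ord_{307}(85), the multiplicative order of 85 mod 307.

306

By Lagrange's theorem, ord_307(85) divides φ(307) = 307 − 1 = 306 = 2 · 3^2 · 17.
Divisors of 306: 1, 2, 3, 6, 9, 17, 18, 34, 51, 102, 153, 306.
Compute 85^d (mod 307) for the divisors d until we hit 1:
85^1 ≡ 85 (mod 307)
85^2 ≡ 164 (mod 307)
85^3 ≡ 125 (mod 307)
85^6 ≡ 275 (mod 307)
85^9 ≡ 298 (mod 307)
85^17 ≡ 261 (mod 307)
85^18 ≡ 81 (mod 307)
85^34 ≡ 274 (mod 307)
85^51 ≡ 290 (mod 307)
85^102 ≡ 289 (mod 307)
85^153 ≡ 306 (mod 307)
85^306 ≡ 1 (mod 307) ✓
The smallest such exponent is 306, so the order of 85 is 306.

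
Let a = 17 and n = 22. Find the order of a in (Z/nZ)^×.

10

By Lagrange's theorem, ord_22(17) divides φ(22) = φ(2)·φ(11) = 1·10 = 10 = 2 · 5.
Divisors of 10: 1, 2, 5, 10.
Test each divisor d:
17^1 ≡ 17 (mod 22)
17^2 ≡ 3 (mod 22)
17^5 ≡ 21 (mod 22)
17^10 ≡ 1 (mod 22) ✓
Hence ord(17) = 10.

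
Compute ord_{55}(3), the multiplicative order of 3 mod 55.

20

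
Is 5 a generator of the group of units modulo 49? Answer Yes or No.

φ(49) = φ(7^2) = 7·(7−1) = 42 = 2 · 3 · 7.
5 is a primitive root mod 49 iff 5^(φ(49)/q) ≢ 1 for every prime q | φ(49), i.e. q ∈ {2, 3, 7}.
5^21 ≡ 48 (mod 49)  [q = 2: ≢ 1 ✓]
5^14 ≡ 18 (mod 49)  [q = 3: ≢ 1 ✓]
5^6 ≡ 43 (mod 49)  [q = 7: ≢ 1 ✓]
All checks pass, so 5 has order 42 and is a primitive root modulo 49.

Yes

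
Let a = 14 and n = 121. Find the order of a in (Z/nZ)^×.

55

The order of 14 must divide φ(121) = φ(11^2) = 11·(11−1) = 110 = 2 · 5 · 11.
Divisors of 110: 1, 2, 5, 10, 11, 22, 55, 110.
Evaluate successive powers at the divisors of 110:
14^1 ≡ 14
14^2 ≡ 75
14^5 ≡ 100
14^10 ≡ 78
14^11 ≡ 3
14^22 ≡ 9
14^55 ≡ 1
So ord_121(14) = 55.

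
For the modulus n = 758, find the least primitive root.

3

φ(758) = φ(2)·φ(379) = 1·378 = 378 = 2 · 3^3 · 7.
Test candidates g = 2, 3, … against the prime factors q ∈ {2, 3, 7} of φ(758): g is a generator iff g^(378/q) ≢ 1 for every such q.
g = 2: gcd(2, 758) = 2 > 1, not a unit — skip.
g = 3: 3^189 ≡ 757; 3^126 ≡ 51; 3^54 ≡ 195 — none is 1, so 3 is a primitive root.
The smallest primitive root modulo 758 is 3.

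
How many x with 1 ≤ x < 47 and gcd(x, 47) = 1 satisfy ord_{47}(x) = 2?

φ(47) = 47 − 1 = 46 = 2 · 23.
In a cyclic group of order 46, there are φ(d) elements of order d for each divisor d of 46, and zero for non-divisors.
2 | 46, and φ(2) = 2 − 1 = 1.

1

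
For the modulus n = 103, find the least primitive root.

5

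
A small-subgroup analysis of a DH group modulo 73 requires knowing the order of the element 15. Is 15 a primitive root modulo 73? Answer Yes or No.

Yes

φ(73) = 73 − 1 = 72 = 2^3 · 3^2.
Test 15^(72/q) mod 73 for each prime factor q of 72:
15^36 ≡ 72 (mod 73)  [q = 2: ≢ 1 ✓]
15^24 ≡ 8 (mod 73)  [q = 3: ≢ 1 ✓]
None equal 1, so ord_73(15) = 72: 15 is a primitive root.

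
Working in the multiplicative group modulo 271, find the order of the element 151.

By Lagrange's theorem, ord_271(151) divides φ(271) = 271 − 1 = 270 = 2 · 3^3 · 5.
Divisors of 270: 1, 2, 3, 5, 6, 9, 10, 15, 18, 27, 30, 45, 54, 90, 135, 270.
Compute 151^d (mod 271) for the divisors d until we hit 1:
151^1 ≡ 151
151^2 ≡ 37
151^3 ≡ 167
151^5 ≡ 217
151^6 ≡ 247
151^9 ≡ 57
151^10 ≡ 206
151^15 ≡ 258
151^18 ≡ 268
151^27 ≡ 100
151^30 ≡ 169
151^45 ≡ 242
151^54 ≡ 244
151^90 ≡ 28
151^135 ≡ 1
The smallest such exponent is 135, so the order of 151 is 135.

135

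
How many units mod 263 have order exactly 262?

φ(263) = 263 − 1 = 262 = 2 · 131.
In a cyclic group of order 262, there are φ(d) elements of order d for each divisor d of 262, and zero for non-divisors.
262 = 2 · 131 divides 262, and φ(262) = 130.

130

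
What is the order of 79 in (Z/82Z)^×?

Since 79 ∈ (Z/82Z)^×, its order divides φ(82) = φ(2)·φ(41) = 1·40 = 40 = 2^3 · 5.
Divisors of 40: 1, 2, 4, 5, 8, 10, 20, 40.
Compute 79^d (mod 82) for the divisors d until we hit 1:
79^1 ≡ 79
79^2 ≡ 9
79^4 ≡ 81
79^5 ≡ 3
79^8 ≡ 1
The smallest such exponent is 8, so the order of 79 is 8.

8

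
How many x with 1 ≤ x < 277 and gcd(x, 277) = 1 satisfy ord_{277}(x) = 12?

4

φ(277) = 277 − 1 = 276 = 2^2 · 3 · 23.
(Z/277Z)^× is cyclic (|G| = 276); a cyclic group of order m has exactly φ(d) elements of each order d | m, and none otherwise.
12 = 2^2 · 3 divides 276, and φ(12) = 4.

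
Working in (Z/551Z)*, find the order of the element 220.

12

ord(220) | φ(551) = φ(19·29) = (19−1)·(29−1) = 18·28 = 504 = 2^3 · 3^2 · 7.
Divisors of 504: 1, 2, 3, 4, 6, 7, 8, 9, 12, 14, 18, 21, 24, 28, 36, 42, 56, 63, 72, 84, 126, 168, 252, 504.
Evaluate successive powers at the divisors of 504:
220^1 ≡ 220 (mod 551)
220^2 ≡ 463 (mod 551)
220^3 ≡ 476 (mod 551)
220^4 ≡ 30 (mod 551)
220^6 ≡ 115 (mod 551)
220^7 ≡ 505 (mod 551)
220^8 ≡ 349 (mod 551)
220^9 ≡ 191 (mod 551)
220^12 ≡ 1 (mod 551) ✓
Therefore the multiplicative order of 220 modulo 551 is 12.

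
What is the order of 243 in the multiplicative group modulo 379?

378

By Lagrange's theorem, ord_379(243) divides φ(379) = 379 − 1 = 378 = 2 · 3^3 · 7.
Divisors of 378: 1, 2, 3, 6, 7, 9, 14, 18, 21, 27, 42, 54, 63, 126, 189, 378.
Compute 243^d (mod 379) for the divisors d until we hit 1:
243^1 ≡ 243 (mod 379)
243^2 ≡ 304 (mod 379)
243^3 ≡ 346 (mod 379)
243^6 ≡ 331 (mod 379)
243^7 ≡ 85 (mod 379)
243^9 ≡ 68 (mod 379)
243^14 ≡ 24 (mod 379)
243^18 ≡ 76 (mod 379)
243^21 ≡ 145 (mod 379)
243^27 ≡ 241 (mod 379)
243^42 ≡ 180 (mod 379)
243^54 ≡ 94 (mod 379)
243^63 ≡ 328 (mod 379)
243^126 ≡ 327 (mod 379)
243^189 ≡ 378 (mod 379)
243^378 ≡ 1 (mod 379) ✓
Therefore the multiplicative order of 243 modulo 379 is 378.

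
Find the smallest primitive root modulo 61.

φ(61) = 61 − 1 = 60 = 2^2 · 3 · 5.
Test candidates g = 2, 3, … against the prime factors q ∈ {2, 3, 5} of φ(61): g is a generator iff g^(60/q) ≢ 1 for every such q.
g = 2: 2^30 ≡ 60; 2^20 ≡ 47; 2^12 ≡ 9 — none is 1, so 2 is a primitive root.
The smallest primitive root modulo 61 is 2.

2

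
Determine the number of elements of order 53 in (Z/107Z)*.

φ(107) = 107 − 1 = 106 = 2 · 53.
In a cyclic group of order 106, there are φ(d) elements of order d for each divisor d of 106, and zero for non-divisors.
53 | 106, and φ(53) = 53 − 1 = 52.

52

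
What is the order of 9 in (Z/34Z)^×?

8

ord(9) | φ(34) = φ(2)·φ(17) = 1·16 = 16 = 2^4.
Divisors of 16: 1, 2, 4, 8, 16.
Compute 9^d (mod 34) for the divisors d until we hit 1:
9^1 ≡ 9
9^2 ≡ 13
9^4 ≡ 33
9^8 ≡ 1
So ord_34(9) = 8.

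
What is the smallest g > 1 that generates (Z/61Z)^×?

2

φ(61) = 61 − 1 = 60 = 2^2 · 3 · 5.
Test candidates g = 2, 3, … against the prime factors q ∈ {2, 3, 5} of φ(61): g is a generator iff g^(60/q) ≢ 1 for every such q.
g = 2: 2^30 ≡ 60; 2^20 ≡ 47; 2^12 ≡ 9 — none is 1, so 2 is a primitive root.
Hence the least primitive root of 61 is 2.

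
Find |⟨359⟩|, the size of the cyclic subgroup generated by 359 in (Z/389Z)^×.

194

The order of 359 must divide φ(389) = 389 − 1 = 388 = 2^2 · 97.
Divisors of 388: 1, 2, 4, 97, 194, 388.
Test each divisor d:
359^1 ≡ 359
359^2 ≡ 122
359^4 ≡ 102
359^97 ≡ 388
359^194 ≡ 1
Therefore the multiplicative order of 359 modulo 389 is 194.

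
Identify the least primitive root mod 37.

2

φ(37) = 37 − 1 = 36 = 2^2 · 3^2.
Test candidates g = 2, 3, … against the prime factors q ∈ {2, 3} of φ(37): g is a generator iff g^(36/q) ≢ 1 for every such q.
g = 2: 2^18 ≡ 36; 2^12 ≡ 26 — none is 1, so 2 is a primitive root.
Hence the least primitive root of 37 is 2.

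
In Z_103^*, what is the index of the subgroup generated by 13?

6

The order of 13 must divide φ(103) = 103 − 1 = 102 = 2 · 3 · 17.
Divisors of 102: 1, 2, 3, 6, 17, 34, 51, 102.
Evaluate successive powers at the divisors of 102:
13^1 ≡ 13 (mod 103)
13^2 ≡ 66 (mod 103)
13^3 ≡ 34 (mod 103)
13^6 ≡ 23 (mod 103)
13^17 ≡ 1 (mod 103) ✓
Thus |⟨13⟩| = ord(13) = 17.
The index is φ(103) / ord(13) = 102 / 17 = 6.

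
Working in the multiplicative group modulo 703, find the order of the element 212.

Since 212 ∈ (Z/703Z)^×, its order divides φ(703) = φ(19·37) = (19−1)·(37−1) = 18·36 = 648 = 2^3 · 3^4.
Divisors of 648: 1, 2, 3, 4, 6, 8, 9, 12, 18, 24, 27, 36, 54, 72, 81, 108, 162, 216, 324, 648.
Check 212^d mod 703 for each divisor in increasing order:
212^1 ≡ 212 (mod 703)
212^2 ≡ 655 (mod 703)
212^3 ≡ 369 (mod 703)
212^4 ≡ 195 (mod 703)
212^6 ≡ 482 (mod 703)
212^8 ≡ 63 (mod 703)
212^9 ≡ 702 (mod 703)
212^12 ≡ 334 (mod 703)
212^18 ≡ 1 (mod 703) ✓
Hence ord(212) = 18.

18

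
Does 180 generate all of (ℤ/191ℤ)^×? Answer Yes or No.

No

φ(191) = 191 − 1 = 190 = 2 · 5 · 19.
It suffices to check that the order of 180 is not a proper divisor of 190: compute 180^(190/q) for q ∈ {2, 5, 19}.
180^95 ≡ 1 (mod 191)  [q = 2: ≡ 1 ✗]
180^38 ≡ 1 (mod 191)  [q = 5: ≡ 1 ✗]
180^10 ≡ 107 (mod 191)  [q = 19: ≢ 1 ✓]
180^95 ≡ 1 shows ord(180) | 95, strictly less than φ(191); not a primitive root.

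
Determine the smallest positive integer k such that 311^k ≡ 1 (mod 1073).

ord(311) | φ(1073) = φ(29·37) = (29−1)·(37−1) = 28·36 = 1008 = 2^4 · 3^2 · 7.
Divisors of 1008: 1, 2, 3, 4, 6, 7, 8, 9, 12, 14, 16, 18, 21, 24, 28, 36, 42, 48, 56, 63, 72, 84, 112, 126, 144, 168, 252, 336, 504, 1008.
Test each divisor d:
311^1 ≡ 311
311^2 ≡ 151
311^3 ≡ 822
311^4 ≡ 268
311^6 ≡ 767
311^7 ≡ 331
311^8 ≡ 1006
311^9 ≡ 623
311^12 ≡ 285
311^14 ≡ 115
311^16 ≡ 197
311^18 ≡ 776
311^21 ≡ 510
311^24 ≡ 750
311^28 ≡ 349
311^36 ≡ 223
311^42 ≡ 434
311^48 ≡ 248
311^56 ≡ 552
311^63 ≡ 302
311^72 ≡ 371
311^84 ≡ 581
311^112 ≡ 1045
311^126 ≡ 1072
311^144 ≡ 297
311^168 ≡ 639
311^252 ≡ 1
Therefore the multiplicative order of 311 modulo 1073 is 252.

252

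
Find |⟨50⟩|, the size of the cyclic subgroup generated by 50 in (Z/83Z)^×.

82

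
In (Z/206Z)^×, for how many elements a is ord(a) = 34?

φ(206) = φ(2)·φ(103) = 1·102 = 102 = 2 · 3 · 17.
(Z/206Z)^× is cyclic (|G| = 102); a cyclic group of order m has exactly φ(d) elements of each order d | m, and none otherwise.
34 = 2 · 17 divides 102, and φ(34) = 16.

16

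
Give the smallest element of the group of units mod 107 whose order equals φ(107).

2

φ(107) = 107 − 1 = 106 = 2 · 53.
Test candidates g = 2, 3, … against the prime factors q ∈ {2, 53} of φ(107): g is a generator iff g^(106/q) ≢ 1 for every such q.
g = 2: 2^53 ≡ 106; 2^2 ≡ 4 — none is 1, so 2 is a primitive root.
The smallest primitive root modulo 107 is 2.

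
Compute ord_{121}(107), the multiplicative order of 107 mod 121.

ord(107) | φ(121) = φ(11^2) = 11·(11−1) = 110 = 2 · 5 · 11.
Divisors of 110: 1, 2, 5, 10, 11, 22, 55, 110.
Evaluate successive powers at the divisors of 110:
107^1 ≡ 107 (mod 121)
107^2 ≡ 75 (mod 121)
107^5 ≡ 21 (mod 121)
107^10 ≡ 78 (mod 121)
107^11 ≡ 118 (mod 121)
107^22 ≡ 9 (mod 121)
107^55 ≡ 120 (mod 121)
107^110 ≡ 1 (mod 121) ✓
The smallest such exponent is 110, so the order of 107 is 110.

110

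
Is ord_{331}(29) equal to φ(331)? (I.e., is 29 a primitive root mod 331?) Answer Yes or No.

φ(331) = 331 − 1 = 330 = 2 · 3 · 5 · 11.
An element g generates (Z/331Z)^× iff g^(330/q) ≢ 1 (mod 331) for each prime q ∈ {2, 3, 5, 11}.
29^165 ≡ 330 (mod 331)  [q = 2: ≢ 1 ✓]
29^110 ≡ 299 (mod 331)  [q = 3: ≢ 1 ✓]
29^66 ≡ 64 (mod 331)  [q = 5: ≢ 1 ✓]
29^30 ≡ 167 (mod 331)  [q = 11: ≢ 1 ✓]
None equal 1, so ord_331(29) = 330: 29 is a primitive root.

Yes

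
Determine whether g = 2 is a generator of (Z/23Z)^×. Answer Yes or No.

φ(23) = 23 − 1 = 22 = 2 · 11.
An element g generates (Z/23Z)^× iff g^(22/q) ≢ 1 (mod 23) for each prime q ∈ {2, 11}.
2^11 ≡ 1 (mod 23)  [q = 2: ≡ 1 ✗]
2^2 ≡ 4 (mod 23)  [q = 11: ≢ 1 ✓]
Since 2^11 ≡ 1, the order of 2 divides 11 < 22, so 2 is not a primitive root.

No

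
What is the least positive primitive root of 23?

5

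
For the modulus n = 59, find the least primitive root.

φ(59) = 59 − 1 = 58 = 2 · 29.
Test candidates g = 2, 3, … against the prime factors q ∈ {2, 29} of φ(59): g is a generator iff g^(58/q) ≢ 1 for every such q.
g = 2: 2^29 ≡ 58; 2^2 ≡ 4 — none is 1, so 2 is a primitive root.
Hence the least primitive root of 59 is 2.

2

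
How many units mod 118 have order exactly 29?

28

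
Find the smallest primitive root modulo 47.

φ(47) = 47 − 1 = 46 = 2 · 23.
g is a primitive root iff g^(46/q) ≢ 1 (mod 47) for each prime q ∈ {2, 23}.
g = 2: 2^23 ≡ 1 — hits 1, so not a primitive root.
g = 3: 3^23 ≡ 1 — hits 1, so not a primitive root.
g = 4: 4^23 ≡ 1 — hits 1, so not a primitive root.
g = 5: 5^23 ≡ 46; 5^2 ≡ 25 — none is 1, so 5 is a primitive root.
The smallest primitive root modulo 47 is 5.

5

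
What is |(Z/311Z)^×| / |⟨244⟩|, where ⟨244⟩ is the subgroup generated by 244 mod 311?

1

Since 244 ∈ (Z/311Z)^×, its order divides φ(311) = 311 − 1 = 310 = 2 · 5 · 31.
Divisors of 310: 1, 2, 5, 10, 31, 62, 155, 310.
Test each divisor d:
244^1 ≡ 244
244^2 ≡ 135
244^5 ≡ 222
244^10 ≡ 146
244^31 ≡ 259
244^62 ≡ 216
244^155 ≡ 310
244^310 ≡ 1
So ord_311(244) = 310, hence |⟨244⟩| = 310.
[(Z/311Z)^× : ⟨244⟩] = 310/310 = 1.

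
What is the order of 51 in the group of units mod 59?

29

Since 51 ∈ (Z/59Z)^×, its order divides φ(59) = 59 − 1 = 58 = 2 · 29.
Divisors of 58: 1, 2, 29, 58.
Test each divisor d:
51^1 ≡ 51 (mod 59)
51^2 ≡ 5 (mod 59)
51^29 ≡ 1 (mod 59) ✓
Hence ord(51) = 29.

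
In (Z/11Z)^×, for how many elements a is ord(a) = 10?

φ(11) = 11 − 1 = 10 = 2 · 5.
Since (Z/11Z)^× is cyclic of order 10, the number of elements of order d is φ(d) when d | 10 and 0 otherwise.
10 = 2 · 5 divides 10, and φ(10) = 4.

4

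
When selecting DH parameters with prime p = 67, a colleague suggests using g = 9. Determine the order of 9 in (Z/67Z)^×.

11

By Lagrange's theorem, ord_67(9) divides φ(67) = 67 − 1 = 66 = 2 · 3 · 11.
Divisors of 66: 1, 2, 3, 6, 11, 22, 33, 66.
Test each divisor d:
9^1 ≡ 9 (mod 67)
9^2 ≡ 14 (mod 67)
9^3 ≡ 59 (mod 67)
9^6 ≡ 64 (mod 67)
9^11 ≡ 1 (mod 67) ✓
Hence ord(9) = 11.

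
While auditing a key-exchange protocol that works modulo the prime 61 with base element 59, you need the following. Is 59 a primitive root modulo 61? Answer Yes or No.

φ(61) = 61 − 1 = 60 = 2^2 · 3 · 5.
An element g generates (Z/61Z)^× iff g^(60/q) ≢ 1 (mod 61) for each prime q ∈ {2, 3, 5}.
59^30 ≡ 60 (mod 61)  [q = 2: ≢ 1 ✓]
59^20 ≡ 47 (mod 61)  [q = 3: ≢ 1 ✓]
59^12 ≡ 9 (mod 61)  [q = 5: ≢ 1 ✓]
Every test exponent gives a nontrivial residue, hence 59 generates the full group.

Yes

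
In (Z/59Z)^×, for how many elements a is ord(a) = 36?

0

φ(59) = 59 − 1 = 58 = 2 · 29.
(Z/59Z)^× is cyclic (|G| = 58); a cyclic group of order m has exactly φ(d) elements of each order d | m, and none otherwise.
36 does not divide 58, so no element of (Z/59Z)^× has order 36.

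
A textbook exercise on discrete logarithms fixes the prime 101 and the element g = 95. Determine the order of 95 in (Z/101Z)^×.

By Lagrange's theorem, ord_101(95) divides φ(101) = 101 − 1 = 100 = 2^2 · 5^2.
Divisors of 100: 1, 2, 4, 5, 10, 20, 25, 50, 100.
Test each divisor d:
95^1 ≡ 95 (mod 101)
95^2 ≡ 36 (mod 101)
95^4 ≡ 84 (mod 101)
95^5 ≡ 1 (mod 101) ✓
The smallest such exponent is 5, so the order of 95 is 5.

5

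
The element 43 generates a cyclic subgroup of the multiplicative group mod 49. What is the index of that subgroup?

6

Since 43 ∈ (Z/49Z)^×, its order divides φ(49) = φ(7^2) = 7·(7−1) = 42 = 2 · 3 · 7.
Divisors of 42: 1, 2, 3, 6, 7, 14, 21, 42.
Evaluate successive powers at the divisors of 42:
43^1 ≡ 43 (mod 49)
43^2 ≡ 36 (mod 49)
43^3 ≡ 29 (mod 49)
43^6 ≡ 8 (mod 49)
43^7 ≡ 1 (mod 49) ✓
So ord_49(43) = 7, hence |⟨43⟩| = 7.
The index is φ(49) / ord(43) = 42 / 7 = 6.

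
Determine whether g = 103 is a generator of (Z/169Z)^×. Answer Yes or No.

No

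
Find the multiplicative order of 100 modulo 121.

11

Since 100 ∈ (Z/121Z)^×, its order divides φ(121) = φ(11^2) = 11·(11−1) = 110 = 2 · 5 · 11.
Divisors of 110: 1, 2, 5, 10, 11, 22, 55, 110.
Check 100^d mod 121 for each divisor in increasing order:
100^1 ≡ 100 (mod 121)
100^2 ≡ 78 (mod 121)
100^5 ≡ 12 (mod 121)
100^10 ≡ 23 (mod 121)
100^11 ≡ 1 (mod 121) ✓
Therefore the multiplicative order of 100 modulo 121 is 11.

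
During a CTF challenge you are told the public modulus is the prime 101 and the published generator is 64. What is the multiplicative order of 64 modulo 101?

Since 64 ∈ (Z/101Z)^×, its order divides φ(101) = 101 − 1 = 100 = 2^2 · 5^2.
Divisors of 100: 1, 2, 4, 5, 10, 20, 25, 50, 100.
Test each divisor d:
64^1 ≡ 64
64^2 ≡ 56
64^4 ≡ 5
64^5 ≡ 17
64^10 ≡ 87
64^20 ≡ 95
64^25 ≡ 100
64^50 ≡ 1
Hence ord(64) = 50.

50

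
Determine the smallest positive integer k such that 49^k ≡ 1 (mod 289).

136

By Lagrange's theorem, ord_289(49) divides φ(289) = φ(17^2) = 17·(17−1) = 272 = 2^4 · 17.
Divisors of 272: 1, 2, 4, 8, 16, 17, 34, 68, 136, 272.
Test each divisor d:
49^1 ≡ 49 (mod 289)
49^2 ≡ 89 (mod 289)
49^4 ≡ 118 (mod 289)
49^8 ≡ 52 (mod 289)
49^16 ≡ 103 (mod 289)
49^17 ≡ 134 (mod 289)
49^34 ≡ 38 (mod 289)
49^68 ≡ 288 (mod 289)
49^136 ≡ 1 (mod 289) ✓
Hence ord(49) = 136.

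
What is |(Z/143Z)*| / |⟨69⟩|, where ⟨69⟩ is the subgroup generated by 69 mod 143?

4

The order of 69 must divide φ(143) = φ(11·13) = (11−1)·(13−1) = 10·12 = 120 = 2^3 · 3 · 5.
Divisors of 120: 1, 2, 3, 4, 5, 6, 8, 10, 12, 15, 20, 24, 30, 40, 60, 120.
Check 69^d mod 143 for each divisor in increasing order:
69^1 ≡ 69 (mod 143)
69^2 ≡ 42 (mod 143)
69^3 ≡ 38 (mod 143)
69^4 ≡ 48 (mod 143)
69^5 ≡ 23 (mod 143)
69^6 ≡ 14 (mod 143)
69^8 ≡ 16 (mod 143)
69^10 ≡ 100 (mod 143)
69^12 ≡ 53 (mod 143)
69^15 ≡ 12 (mod 143)
69^20 ≡ 133 (mod 143)
69^24 ≡ 92 (mod 143)
69^30 ≡ 1 (mod 143) ✓
So ord_143(69) = 30, hence |⟨69⟩| = 30.
[(Z/143Z)^× : ⟨69⟩] = 120/30 = 4.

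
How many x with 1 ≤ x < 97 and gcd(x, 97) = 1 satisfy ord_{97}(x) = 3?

φ(97) = 97 − 1 = 96 = 2^5 · 3.
Since (Z/97Z)^× is cyclic of order 96, the number of elements of order d is φ(d) when d | 96 and 0 otherwise.
3 | 96, and φ(3) = 3 − 1 = 2.

2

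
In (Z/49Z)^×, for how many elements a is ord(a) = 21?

φ(49) = φ(7^2) = 7·(7−1) = 42 = 2 · 3 · 7.
Since (Z/49Z)^× is cyclic of order 42, the number of elements of order d is φ(d) when d | 42 and 0 otherwise.
21 = 3 · 7 divides 42, and φ(21) = 12.

12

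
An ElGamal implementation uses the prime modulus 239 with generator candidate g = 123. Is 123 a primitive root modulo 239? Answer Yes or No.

Yes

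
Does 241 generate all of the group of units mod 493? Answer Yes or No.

No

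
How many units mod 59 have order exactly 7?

φ(59) = 59 − 1 = 58 = 2 · 29.
Since (Z/59Z)^× is cyclic of order 58, the number of elements of order d is φ(d) when d | 58 and 0 otherwise.
Since 7 ∤ 58, the count is 0.

0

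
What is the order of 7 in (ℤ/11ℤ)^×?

10

The order of 7 must divide φ(11) = 11 − 1 = 10 = 2 · 5.
Divisors of 10: 1, 2, 5, 10.
Test each divisor d:
7^1 ≡ 7 (mod 11)
7^2 ≡ 5 (mod 11)
7^5 ≡ 10 (mod 11)
7^10 ≡ 1 (mod 11) ✓
Hence ord(7) = 10.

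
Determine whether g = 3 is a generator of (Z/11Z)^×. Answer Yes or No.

φ(11) = 11 − 1 = 10 = 2 · 5.
3 is a primitive root mod 11 iff 3^(φ(11)/q) ≢ 1 for every prime q | φ(11), i.e. q ∈ {2, 5}.
3^5 ≡ 1 (mod 11)  [q = 2: ≡ 1 ✗]
3^2 ≡ 9 (mod 11)  [q = 5: ≢ 1 ✓]
Since 3^5 ≡ 1, the order of 3 divides 5 < 10, so 3 is not a primitive root.

No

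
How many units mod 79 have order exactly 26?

φ(79) = 79 − 1 = 78 = 2 · 3 · 13.
In a cyclic group of order 78, there are φ(d) elements of order d for each divisor d of 78, and zero for non-divisors.
26 = 2 · 13 divides 78, and φ(26) = 12.

12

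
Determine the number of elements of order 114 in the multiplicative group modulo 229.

36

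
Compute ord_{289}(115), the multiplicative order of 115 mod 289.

Since 115 ∈ (Z/289Z)^×, its order divides φ(289) = φ(17^2) = 17·(17−1) = 272 = 2^4 · 17.
Divisors of 272: 1, 2, 4, 8, 16, 17, 34, 68, 136, 272.
Check 115^d mod 289 for each divisor in increasing order:
115^1 ≡ 115
115^2 ≡ 220
115^4 ≡ 137
115^8 ≡ 273
115^16 ≡ 256
115^17 ≡ 251
115^34 ≡ 288
115^68 ≡ 1
Hence ord(115) = 68.

68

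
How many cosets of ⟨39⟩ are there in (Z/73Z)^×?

1

ord(39) | φ(73) = 73 − 1 = 72 = 2^3 · 3^2.
Divisors of 72: 1, 2, 3, 4, 6, 8, 9, 12, 18, 24, 36, 72.
Compute 39^d (mod 73) for the divisors d until we hit 1:
39^1 ≡ 39
39^2 ≡ 61
39^3 ≡ 43
39^4 ≡ 71
39^6 ≡ 24
39^8 ≡ 4
39^9 ≡ 10
39^12 ≡ 65
39^18 ≡ 27
39^24 ≡ 64
39^36 ≡ 72
39^72 ≡ 1
The order of 39 is 72, so the subgroup it generates has 72 elements.
[(Z/73Z)^× : ⟨39⟩] = 72/72 = 1.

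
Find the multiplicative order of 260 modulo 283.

By Lagrange's theorem, ord_283(260) divides φ(283) = 283 − 1 = 282 = 2 · 3 · 47.
Divisors of 282: 1, 2, 3, 6, 47, 94, 141, 282.
Test each divisor d:
260^1 ≡ 260 (mod 283)
260^2 ≡ 246 (mod 283)
260^3 ≡ 2 (mod 283)
260^6 ≡ 4 (mod 283)
260^47 ≡ 239 (mod 283)
260^94 ≡ 238 (mod 283)
260^141 ≡ 282 (mod 283)
260^282 ≡ 1 (mod 283) ✓
The smallest such exponent is 282, so the order of 260 is 282.

282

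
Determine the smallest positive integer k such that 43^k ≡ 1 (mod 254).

126

Since 43 ∈ (Z/254Z)^×, its order divides φ(254) = φ(2)·φ(127) = 1·126 = 126 = 2 · 3^2 · 7.
Divisors of 126: 1, 2, 3, 6, 7, 9, 14, 18, 21, 42, 63, 126.
Evaluate successive powers at the divisors of 126:
43^1 ≡ 43
43^2 ≡ 71
43^3 ≡ 5
43^6 ≡ 25
43^7 ≡ 59
43^9 ≡ 125
43^14 ≡ 179
43^18 ≡ 131
43^21 ≡ 147
43^42 ≡ 19
43^63 ≡ 253
43^126 ≡ 1
The smallest such exponent is 126, so the order of 43 is 126.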